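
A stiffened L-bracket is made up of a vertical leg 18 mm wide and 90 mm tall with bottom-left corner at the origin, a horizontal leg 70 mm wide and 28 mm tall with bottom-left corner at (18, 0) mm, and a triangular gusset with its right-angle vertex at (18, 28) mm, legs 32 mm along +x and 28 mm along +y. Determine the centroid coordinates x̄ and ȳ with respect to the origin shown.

vertical leg: A = 18 × 90 = 1620.00, centroid at (9.00, 45.00).
horizontal leg: A = 70 × 28 = 1960.00, centroid at (53.00, 14.00).
gusset: A = ½·32·28 = 448.00, centroid at (28.67, 37.33).
ΣA = 4028.00 mm²
ΣAx̄ = (1620.00)(9.00) + (1960.00)(53.00) + (448.00)(28.67) = 131302.67 mm³
ΣAȳ = (1620.00)(45.00) + (1960.00)(14.00) + (448.00)(37.33) = 117065.33 mm³
x̄ = 131302.67 / 4028.00 = 32.60 mm
ȳ = 117065.33 / 4028.00 = 29.06 mm

x̄ = 32.60 mm, ȳ = 29.06 mm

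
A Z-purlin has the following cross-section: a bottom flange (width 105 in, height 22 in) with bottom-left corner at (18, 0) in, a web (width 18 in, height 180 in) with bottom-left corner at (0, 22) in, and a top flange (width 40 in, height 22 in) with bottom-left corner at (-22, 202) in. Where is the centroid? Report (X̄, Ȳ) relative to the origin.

X̄ = 29.59 in, Ȳ = 89.54 in

bottom flange: A = 105 × 22 = 2310.00, centroid at (70.50, 11.00).
web: A = 18 × 180 = 3240.00, centroid at (9.00, 112.00).
top flange: A = 40 × 22 = 880.00, centroid at (-2.00, 213.00).
ΣA = 6430.00 in²
ΣAX̄ = (2310.00)(70.50) + (3240.00)(9.00) + (880.00)(-2.00) = 190255.00 in³
ΣAȲ = (2310.00)(11.00) + (3240.00)(112.00) + (880.00)(213.00) = 575730.00 in³
X̄ = 190255.00 / 6430.00 = 29.59 in
Ȳ = 575730.00 / 6430.00 = 89.54 in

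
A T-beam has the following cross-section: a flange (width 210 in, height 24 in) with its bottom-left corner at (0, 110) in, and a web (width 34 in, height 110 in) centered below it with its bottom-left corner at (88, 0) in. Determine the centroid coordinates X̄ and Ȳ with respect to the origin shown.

X̄ = 105.00 in, Ȳ = 93.46 in

web: A = 34 × 110 = 3740.00, centroid at (105.00, 55.00).
flange: A = 210 × 24 = 5040.00, centroid at (105.00, 122.00).
ΣA = 8780.00 in², ΣAX̄ = 921900.00 in³, ΣAȲ = 820580.00 in³.
X̄ = 921900.00/8780.00 = 105.00 in; Ȳ = 820580.00/8780.00 = 93.46 in.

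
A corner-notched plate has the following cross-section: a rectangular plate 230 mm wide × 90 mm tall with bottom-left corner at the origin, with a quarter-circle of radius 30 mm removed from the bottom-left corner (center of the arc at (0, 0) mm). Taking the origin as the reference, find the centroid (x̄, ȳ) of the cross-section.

plate: A = 230 × 90 = 20700.00, centroid at (115.00, 45.00).
removed quarter-circle: A = −¼π·30² = -706.86, centroid at (12.73, 12.73).
ΣA = 19993.14 mm², ΣAx̄ = 2371500.00 mm³, ΣAȳ = 922500.00 mm³.
x̄ = 2371500.00/19993.14 = 118.62 mm; ȳ = 922500.00/19993.14 = 46.14 mm.

x̄ = 118.62 mm, ȳ = 46.14 mm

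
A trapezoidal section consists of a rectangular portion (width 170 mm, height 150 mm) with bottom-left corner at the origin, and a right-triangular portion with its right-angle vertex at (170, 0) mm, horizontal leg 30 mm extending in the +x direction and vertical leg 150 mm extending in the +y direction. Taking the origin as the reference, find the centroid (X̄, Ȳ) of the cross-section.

X̄ = 92.70 mm, Ȳ = 72.97 mm

rectangular portion: A = 170 × 150 = 25500.00, centroid at (85.00, 75.00).
triangular portion: A = ½·30·150 = 2250.00, centroid at (180.00, 50.00).
ΣA = 27750.00 mm²
ΣAX̄ = (25500.00)(85.00) + (2250.00)(180.00) = 2572500.00 mm³
ΣAȲ = (25500.00)(75.00) + (2250.00)(50.00) = 2025000.00 mm³
X̄ = 2572500.00 / 27750.00 = 92.70 mm
Ȳ = 2025000.00 / 27750.00 = 72.97 mm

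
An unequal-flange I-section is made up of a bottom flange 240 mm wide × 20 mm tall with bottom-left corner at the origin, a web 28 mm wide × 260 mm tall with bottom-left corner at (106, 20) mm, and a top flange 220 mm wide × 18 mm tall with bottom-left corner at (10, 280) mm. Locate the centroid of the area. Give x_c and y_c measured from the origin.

Part | A | x̄ᵢ | ȳᵢ | A·x̄ᵢ | A·ȳᵢ
bottom flange | 4800.00 | 120.00 | 10.00 | 576000.00 | 48000.00
web | 7280.00 | 120.00 | 150.00 | 873600.00 | 1092000.00
top flange | 3960.00 | 120.00 | 289.00 | 475200.00 | 1144440.00
Σ | 16040.00 |  |  | 1924800.00 | 2284440.00
x_c = 1924800.00 / 16040.00 = 120.00 mm
y_c = 2284440.00 / 16040.00 = 142.42 mm

x_c = 120.00 mm, y_c = 142.42 mm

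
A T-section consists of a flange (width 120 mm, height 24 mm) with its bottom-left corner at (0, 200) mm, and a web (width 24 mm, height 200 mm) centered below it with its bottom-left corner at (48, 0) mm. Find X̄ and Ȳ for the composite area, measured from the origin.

Part | A | x̄ᵢ | ȳᵢ | A·x̄ᵢ | A·ȳᵢ
web | 4800.00 | 60.00 | 100.00 | 288000.00 | 480000.00
flange | 2880.00 | 60.00 | 212.00 | 172800.00 | 610560.00
Σ | 7680.00 |  |  | 460800.00 | 1090560.00
X̄ = 460800.00 / 7680.00 = 60.00 mm
Ȳ = 1090560.00 / 7680.00 = 142.00 mm

X̄ = 60.00 mm, Ȳ = 142.00 mm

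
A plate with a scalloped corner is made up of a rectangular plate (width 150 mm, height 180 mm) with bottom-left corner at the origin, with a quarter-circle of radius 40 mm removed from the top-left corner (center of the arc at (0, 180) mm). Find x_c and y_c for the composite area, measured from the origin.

x_c = 77.83 mm, y_c = 86.44 mm

plate: A = 150 × 180 = 27000.00, centroid at (75.00, 90.00).
removed quarter-circle: A = −¼π·40² = -1256.64, centroid at (16.98, 163.02).
ΣA = 25743.36 mm², ΣAx_c = 2003666.67 mm³, ΣAy_c = 2225138.66 mm³.
x_c = 2003666.67/25743.36 = 77.83 mm; y_c = 2225138.66/25743.36 = 86.44 mm.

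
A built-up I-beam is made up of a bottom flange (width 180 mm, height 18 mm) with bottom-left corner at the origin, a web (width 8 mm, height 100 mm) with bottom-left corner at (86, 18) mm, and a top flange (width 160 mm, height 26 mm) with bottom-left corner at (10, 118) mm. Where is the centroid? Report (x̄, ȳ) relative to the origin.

x̄ = 90.00 mm, ȳ = 76.65 mm

Part | A | x̄ᵢ | ȳᵢ | A·x̄ᵢ | A·ȳᵢ
bottom flange | 3240.00 | 90.00 | 9.00 | 291600.00 | 29160.00
web | 800.00 | 90.00 | 68.00 | 72000.00 | 54400.00
top flange | 4160.00 | 90.00 | 131.00 | 374400.00 | 544960.00
Σ | 8200.00 |  |  | 738000.00 | 628520.00
x̄ = 738000.00 / 8200.00 = 90.00 mm
ȳ = 628520.00 / 8200.00 = 76.65 mm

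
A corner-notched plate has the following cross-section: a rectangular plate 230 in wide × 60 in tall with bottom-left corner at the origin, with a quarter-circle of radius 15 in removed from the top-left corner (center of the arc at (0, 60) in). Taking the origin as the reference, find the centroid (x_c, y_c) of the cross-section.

x_c = 116.41 in, y_c = 29.69 in

plate: A = 230 × 60 = 13800.00, centroid at (115.00, 30.00).
removed quarter-circle: A = −¼π·15² = -176.71, centroid at (6.37, 53.63).
ΣA = 13623.29 in², ΣAx_c = 1585875.00 in³, ΣAy_c = 404522.12 in³.
x_c = 1585875.00/13623.29 = 116.41 in; y_c = 404522.12/13623.29 = 29.69 in.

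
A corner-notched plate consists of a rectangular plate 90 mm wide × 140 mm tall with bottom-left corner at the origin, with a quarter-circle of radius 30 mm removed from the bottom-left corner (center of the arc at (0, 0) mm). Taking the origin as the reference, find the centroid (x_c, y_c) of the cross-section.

Part | A | x̄ᵢ | ȳᵢ | A·x̄ᵢ | A·ȳᵢ
plate | 12600.00 | 45.00 | 70.00 | 567000.00 | 882000.00
removed quarter-circle | -706.86 | 12.73 | 12.73 | -9000.00 | -9000.00
Σ | 11893.14 |  |  | 558000.00 | 873000.00
x_c = 558000.00 / 11893.14 = 46.92 mm
y_c = 873000.00 / 11893.14 = 73.40 mm

x_c = 46.92 mm, y_c = 73.40 mm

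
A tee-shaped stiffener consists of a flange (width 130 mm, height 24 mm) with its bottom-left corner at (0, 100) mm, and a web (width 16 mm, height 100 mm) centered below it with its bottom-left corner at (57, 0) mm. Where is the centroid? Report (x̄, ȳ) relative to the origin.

x̄ = 65.00 mm, ȳ = 90.98 mm

Part | A | x̄ᵢ | ȳᵢ | A·x̄ᵢ | A·ȳᵢ
web | 1600.00 | 65.00 | 50.00 | 104000.00 | 80000.00
flange | 3120.00 | 65.00 | 112.00 | 202800.00 | 349440.00
Σ | 4720.00 |  |  | 306800.00 | 429440.00
x̄ = 306800.00 / 4720.00 = 65.00 mm
ȳ = 429440.00 / 4720.00 = 90.98 mm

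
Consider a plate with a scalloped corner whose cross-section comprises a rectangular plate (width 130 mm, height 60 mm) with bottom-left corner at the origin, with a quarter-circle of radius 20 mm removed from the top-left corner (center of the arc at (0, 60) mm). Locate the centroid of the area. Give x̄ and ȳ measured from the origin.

x̄ = 67.37 mm, ȳ = 29.10 mm

plate: A = 130 × 60 = 7800.00, centroid at (65.00, 30.00).
removed quarter-circle: A = −¼π·20² = -314.16, centroid at (8.49, 51.51).
ΣA = 7485.84 mm²
ΣAx̄ = (7800.00)(65.00) + (-314.16)(8.49) = 504333.33 mm³
ΣAȳ = (7800.00)(30.00) + (-314.16)(51.51) = 217817.11 mm³
x̄ = 504333.33 / 7485.84 = 67.37 mm
ȳ = 217817.11 / 7485.84 = 29.10 mm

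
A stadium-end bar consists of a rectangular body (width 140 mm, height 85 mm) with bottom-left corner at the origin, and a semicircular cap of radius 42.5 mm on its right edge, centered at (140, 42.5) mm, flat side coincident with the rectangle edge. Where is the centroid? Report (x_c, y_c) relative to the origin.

x_c = 86.95 mm, y_c = 42.50 mm

rectangular body: A = 140 × 85 = 11900.00, centroid at (70.00, 42.50).
semicircular end: A = ½π·42.5² = 2837.25, centroid at (158.04, 42.50).
ΣA = 14737.25 mm²
ΣAx_c = (11900.00)(70.00) + (2837.25)(158.04) = 1281392.20 mm³
ΣAy_c = (11900.00)(42.50) + (2837.25)(42.50) = 626333.16 mm³
x_c = 1281392.20 / 14737.25 = 86.95 mm
y_c = 626333.16 / 14737.25 = 42.50 mm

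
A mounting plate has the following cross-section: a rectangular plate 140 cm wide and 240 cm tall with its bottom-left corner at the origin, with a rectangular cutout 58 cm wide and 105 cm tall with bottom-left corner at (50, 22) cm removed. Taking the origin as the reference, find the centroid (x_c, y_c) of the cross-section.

x_c = 68.01 cm, y_c = 130.07 cm

plate: A = 140 × 240 = 33600.00, centroid at (70.00, 120.00).
hole: A = −(58 × 105) = -6090.00, centroid at (79.00, 74.50).
ΣA = 27510.00 cm²
ΣAx_c = (33600.00)(70.00) + (-6090.00)(79.00) = 1870890.00 cm³
ΣAy_c = (33600.00)(120.00) + (-6090.00)(74.50) = 3578295.00 cm³
x_c = 1870890.00 / 27510.00 = 68.01 cm
y_c = 3578295.00 / 27510.00 = 130.07 cm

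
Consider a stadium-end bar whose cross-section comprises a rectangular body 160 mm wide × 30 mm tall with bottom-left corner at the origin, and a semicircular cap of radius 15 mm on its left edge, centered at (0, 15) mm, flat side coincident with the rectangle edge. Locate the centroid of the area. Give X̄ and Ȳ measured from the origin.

X̄ = 74.08 mm, Ȳ = 15.00 mm

rectangular body: A = 160 × 30 = 4800.00, centroid at (80.00, 15.00).
semicircular end: A = ½π·15² = 353.43, centroid at (-6.37, 15.00).
ΣA = 5153.43 mm², ΣAX̄ = 381750.00 mm³, ΣAȲ = 77301.44 mm³.
X̄ = 381750.00/5153.43 = 74.08 mm; Ȳ = 77301.44/5153.43 = 15.00 mm.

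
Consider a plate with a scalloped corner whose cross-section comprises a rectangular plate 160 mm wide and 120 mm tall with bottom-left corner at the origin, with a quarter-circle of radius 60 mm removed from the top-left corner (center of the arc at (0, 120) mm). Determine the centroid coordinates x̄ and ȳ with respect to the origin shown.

plate: A = 160 × 120 = 19200.00, centroid at (80.00, 60.00).
removed quarter-circle: A = −¼π·60² = -2827.43, centroid at (25.46, 94.54).
ΣA = 16372.57 mm²
ΣAx̄ = (19200.00)(80.00) + (-2827.43)(25.46) = 1464000.00 mm³
ΣAȳ = (19200.00)(60.00) + (-2827.43)(94.54) = 884707.99 mm³
x̄ = 1464000.00 / 16372.57 = 89.42 mm
ȳ = 884707.99 / 16372.57 = 54.04 mm

x̄ = 89.42 mm, ȳ = 54.04 mm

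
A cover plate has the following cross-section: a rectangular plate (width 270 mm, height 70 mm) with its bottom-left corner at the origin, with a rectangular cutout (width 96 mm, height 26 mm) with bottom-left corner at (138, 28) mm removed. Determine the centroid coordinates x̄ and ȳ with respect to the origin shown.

plate: A = 270 × 70 = 18900.00, centroid at (135.00, 35.00).
hole: A = −(96 × 26) = -2496.00, centroid at (186.00, 41.00).
ΣA = 16404.00 mm², ΣAx̄ = 2087244.00 mm³, ΣAȳ = 559164.00 mm³.
x̄ = 2087244.00/16404.00 = 127.24 mm; ȳ = 559164.00/16404.00 = 34.09 mm.

x̄ = 127.24 mm, ȳ = 34.09 mm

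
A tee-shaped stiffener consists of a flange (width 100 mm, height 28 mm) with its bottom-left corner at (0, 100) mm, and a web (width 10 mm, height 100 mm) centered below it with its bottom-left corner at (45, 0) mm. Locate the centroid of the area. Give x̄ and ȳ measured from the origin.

x̄ = 50.00 mm, ȳ = 97.16 mm

web: A = 10 × 100 = 1000.00, centroid at (50.00, 50.00).
flange: A = 100 × 28 = 2800.00, centroid at (50.00, 114.00).
ΣA = 3800.00 mm²
ΣAx̄ = (1000.00)(50.00) + (2800.00)(50.00) = 190000.00 mm³
ΣAȳ = (1000.00)(50.00) + (2800.00)(114.00) = 369200.00 mm³
x̄ = 190000.00 / 3800.00 = 50.00 mm
ȳ = 369200.00 / 3800.00 = 97.16 mm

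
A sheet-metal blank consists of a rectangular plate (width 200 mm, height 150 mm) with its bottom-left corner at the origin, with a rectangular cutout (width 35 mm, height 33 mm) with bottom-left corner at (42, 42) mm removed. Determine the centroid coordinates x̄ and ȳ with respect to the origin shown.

plate: A = 200 × 150 = 30000.00, centroid at (100.00, 75.00).
hole: A = −(35 × 33) = -1155.00, centroid at (59.50, 58.50).
ΣA = 28845.00 mm²
ΣAx̄ = (30000.00)(100.00) + (-1155.00)(59.50) = 2931277.50 mm³
ΣAȳ = (30000.00)(75.00) + (-1155.00)(58.50) = 2182432.50 mm³
x̄ = 2931277.50 / 28845.00 = 101.62 mm
ȳ = 2182432.50 / 28845.00 = 75.66 mm

x̄ = 101.62 mm, ȳ = 75.66 mm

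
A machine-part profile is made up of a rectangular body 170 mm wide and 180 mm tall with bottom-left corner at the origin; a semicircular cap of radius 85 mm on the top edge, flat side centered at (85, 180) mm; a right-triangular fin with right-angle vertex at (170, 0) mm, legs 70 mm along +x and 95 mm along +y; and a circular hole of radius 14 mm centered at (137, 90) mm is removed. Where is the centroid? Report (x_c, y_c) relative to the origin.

rectangular body: A = 170 × 180 = 30600.00, centroid at (85.00, 90.00).
semicircular top: A = ½π·85² = 11349.00, centroid at (85.00, 216.08).
triangular fin: A = ½·70·95 = 3325.00, centroid at (193.33, 31.67).
hole: A = −π·14² = -615.75, centroid at (137.00, 90.00).
ΣA = 44658.25 mm², ΣAx_c = 4124140.58 mm³, ΣAy_c = 5256111.26 mm³.
x_c = 4124140.58/44658.25 = 92.35 mm; y_c = 5256111.26/44658.25 = 117.70 mm.

x_c = 92.35 mm, y_c = 117.70 mm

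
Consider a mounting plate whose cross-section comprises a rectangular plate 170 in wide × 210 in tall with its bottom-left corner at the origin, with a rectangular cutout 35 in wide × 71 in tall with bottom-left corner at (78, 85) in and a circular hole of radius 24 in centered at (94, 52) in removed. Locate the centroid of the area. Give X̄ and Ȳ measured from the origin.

X̄ = 83.65 in, Ȳ = 106.83 in

plate: A = 170 × 210 = 35700.00, centroid at (85.00, 105.00).
hole 1: A = −(35 × 71) = -2485.00, centroid at (95.50, 120.50).
hole 2: A = −π·24² = -1809.56, centroid at (94.00, 52.00).
ΣA = 31405.44 in²
ΣAX̄ = (35700.00)(85.00) + (-2485.00)(95.50) + (-1809.56)(94.00) = 2627084.11 in³
ΣAȲ = (35700.00)(105.00) + (-2485.00)(120.50) + (-1809.56)(52.00) = 3354960.52 in³
X̄ = 2627084.11 / 31405.44 = 83.65 in
Ȳ = 3354960.52 / 31405.44 = 106.83 in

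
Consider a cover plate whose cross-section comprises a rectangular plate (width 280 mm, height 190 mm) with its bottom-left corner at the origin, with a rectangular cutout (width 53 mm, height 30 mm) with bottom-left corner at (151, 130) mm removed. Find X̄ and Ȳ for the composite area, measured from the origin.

X̄ = 138.84 mm, Ȳ = 93.46 mm

plate: A = 280 × 190 = 53200.00, centroid at (140.00, 95.00).
hole: A = −(53 × 30) = -1590.00, centroid at (177.50, 145.00).
ΣA = 51610.00 mm², ΣAX̄ = 7165775.00 mm³, ΣAȲ = 4823450.00 mm³.
X̄ = 7165775.00/51610.00 = 138.84 mm; Ȳ = 4823450.00/51610.00 = 93.46 mm.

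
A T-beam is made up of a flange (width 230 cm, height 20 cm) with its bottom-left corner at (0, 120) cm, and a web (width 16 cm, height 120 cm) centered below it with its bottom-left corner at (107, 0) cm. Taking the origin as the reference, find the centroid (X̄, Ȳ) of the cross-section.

X̄ = 115.00 cm, Ȳ = 109.39 cm

Part | A | x̄ᵢ | ȳᵢ | A·x̄ᵢ | A·ȳᵢ
web | 1920.00 | 115.00 | 60.00 | 220800.00 | 115200.00
flange | 4600.00 | 115.00 | 130.00 | 529000.00 | 598000.00
Σ | 6520.00 |  |  | 749800.00 | 713200.00
X̄ = 749800.00 / 6520.00 = 115.00 cm
Ȳ = 713200.00 / 6520.00 = 109.39 cm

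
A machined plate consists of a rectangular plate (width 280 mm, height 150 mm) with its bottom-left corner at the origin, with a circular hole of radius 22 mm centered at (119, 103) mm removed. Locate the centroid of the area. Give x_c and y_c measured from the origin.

x_c = 140.79 mm, y_c = 73.95 mm

plate: A = 280 × 150 = 42000.00, centroid at (140.00, 75.00).
hole: A = −π·22² = -1520.53, centroid at (119.00, 103.00).
ΣA = 40479.47 mm², ΣAx_c = 5699056.83 mm³, ΣAy_c = 2993385.32 mm³.
x_c = 5699056.83/40479.47 = 140.79 mm; y_c = 2993385.32/40479.47 = 73.95 mm.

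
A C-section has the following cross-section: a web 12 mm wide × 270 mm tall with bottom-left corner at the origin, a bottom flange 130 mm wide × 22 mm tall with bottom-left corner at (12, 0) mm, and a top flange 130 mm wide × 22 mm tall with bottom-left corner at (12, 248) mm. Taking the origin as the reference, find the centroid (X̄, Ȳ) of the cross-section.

Part | A | x̄ᵢ | ȳᵢ | A·x̄ᵢ | A·ȳᵢ
web | 3240.00 | 6.00 | 135.00 | 19440.00 | 437400.00
bottom flange | 2860.00 | 77.00 | 11.00 | 220220.00 | 31460.00
top flange | 2860.00 | 77.00 | 259.00 | 220220.00 | 740740.00
Σ | 8960.00 |  |  | 459880.00 | 1209600.00
X̄ = 459880.00 / 8960.00 = 51.33 mm
Ȳ = 1209600.00 / 8960.00 = 135.00 mm

X̄ = 51.33 mm, Ȳ = 135.00 mm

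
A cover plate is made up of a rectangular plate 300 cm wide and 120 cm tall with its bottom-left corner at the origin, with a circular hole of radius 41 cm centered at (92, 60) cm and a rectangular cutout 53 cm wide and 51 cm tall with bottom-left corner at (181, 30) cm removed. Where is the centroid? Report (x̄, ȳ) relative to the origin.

x̄ = 155.39 cm, ȳ = 60.43 cm

Part | A | x̄ᵢ | ȳᵢ | A·x̄ᵢ | A·ȳᵢ
plate | 36000.00 | 150.00 | 60.00 | 5400000.00 | 2160000.00
hole 1 | -5281.02 | 92.00 | 60.00 | -485853.59 | -316861.04
hole 2 | -2703.00 | 207.50 | 55.50 | -560872.50 | -150016.50
Σ | 28015.98 |  |  | 4353273.91 | 1693122.46
x̄ = 4353273.91 / 28015.98 = 155.39 cm
ȳ = 1693122.46 / 28015.98 = 60.43 cm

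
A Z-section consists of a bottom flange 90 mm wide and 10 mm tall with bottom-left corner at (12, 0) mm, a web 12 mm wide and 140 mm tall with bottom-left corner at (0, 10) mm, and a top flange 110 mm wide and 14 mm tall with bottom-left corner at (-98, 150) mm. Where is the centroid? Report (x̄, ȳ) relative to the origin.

x̄ = -1.17 mm, ȳ = 92.40 mm

bottom flange: A = 90 × 10 = 900.00, centroid at (57.00, 5.00).
web: A = 12 × 140 = 1680.00, centroid at (6.00, 80.00).
top flange: A = 110 × 14 = 1540.00, centroid at (-43.00, 157.00).
ΣA = 4120.00 mm², ΣAx̄ = -4840.00 mm³, ΣAȳ = 380680.00 mm³.
x̄ = -4840.00/4120.00 = -1.17 mm; ȳ = 380680.00/4120.00 = 92.40 mm.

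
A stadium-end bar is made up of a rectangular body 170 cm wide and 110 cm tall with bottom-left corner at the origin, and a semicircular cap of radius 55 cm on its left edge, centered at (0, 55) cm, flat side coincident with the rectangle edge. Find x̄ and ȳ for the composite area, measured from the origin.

x̄ = 63.05 cm, ȳ = 55.00 cm

Part | A | x̄ᵢ | ȳᵢ | A·x̄ᵢ | A·ȳᵢ
rectangular body | 18700.00 | 85.00 | 55.00 | 1589500.00 | 1028500.00
semicircular end | 4751.66 | -23.34 | 55.00 | -110916.67 | 261341.24
Σ | 23451.66 |  |  | 1478583.33 | 1289841.24
x̄ = 1478583.33 / 23451.66 = 63.05 cm
ȳ = 1289841.24 / 23451.66 = 55.00 cm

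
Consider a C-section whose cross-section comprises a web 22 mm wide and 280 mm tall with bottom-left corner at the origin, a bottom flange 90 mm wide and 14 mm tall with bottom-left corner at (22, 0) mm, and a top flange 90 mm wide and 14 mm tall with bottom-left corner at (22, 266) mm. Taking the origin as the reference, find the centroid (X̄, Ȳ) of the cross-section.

web: A = 22 × 280 = 6160.00, centroid at (11.00, 140.00).
bottom flange: A = 90 × 14 = 1260.00, centroid at (67.00, 7.00).
top flange: A = 90 × 14 = 1260.00, centroid at (67.00, 273.00).
ΣA = 8680.00 mm²
ΣAX̄ = (6160.00)(11.00) + (1260.00)(67.00) + (1260.00)(67.00) = 236600.00 mm³
ΣAȲ = (6160.00)(140.00) + (1260.00)(7.00) + (1260.00)(273.00) = 1215200.00 mm³
X̄ = 236600.00 / 8680.00 = 27.26 mm
Ȳ = 1215200.00 / 8680.00 = 140.00 mm

X̄ = 27.26 mm, Ȳ = 140.00 mm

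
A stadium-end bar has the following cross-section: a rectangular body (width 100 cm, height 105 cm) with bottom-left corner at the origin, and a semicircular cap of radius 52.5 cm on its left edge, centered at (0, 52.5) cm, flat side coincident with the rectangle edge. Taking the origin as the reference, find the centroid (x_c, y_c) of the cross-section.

rectangular body: A = 100 × 105 = 10500.00, centroid at (50.00, 52.50).
semicircular end: A = ½π·52.5² = 4329.51, centroid at (-22.28, 52.50).
ΣA = 14829.51 cm², ΣAx_c = 428531.25 cm³, ΣAy_c = 778549.14 cm³.
x_c = 428531.25/14829.51 = 28.90 cm; y_c = 778549.14/14829.51 = 52.50 cm.

x_c = 28.90 cm, y_c = 52.50 cm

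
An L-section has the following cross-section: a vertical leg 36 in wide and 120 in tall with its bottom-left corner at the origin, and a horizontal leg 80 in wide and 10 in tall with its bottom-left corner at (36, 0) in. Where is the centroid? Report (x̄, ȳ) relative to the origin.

x̄ = 27.06 in, ȳ = 51.41 in

vertical leg: A = 36 × 120 = 4320.00, centroid at (18.00, 60.00).
horizontal leg: A = 80 × 10 = 800.00, centroid at (76.00, 5.00).
ΣA = 5120.00 in²
ΣAx̄ = (4320.00)(18.00) + (800.00)(76.00) = 138560.00 in³
ΣAȳ = (4320.00)(60.00) + (800.00)(5.00) = 263200.00 in³
x̄ = 138560.00 / 5120.00 = 27.06 in
ȳ = 263200.00 / 5120.00 = 51.41 in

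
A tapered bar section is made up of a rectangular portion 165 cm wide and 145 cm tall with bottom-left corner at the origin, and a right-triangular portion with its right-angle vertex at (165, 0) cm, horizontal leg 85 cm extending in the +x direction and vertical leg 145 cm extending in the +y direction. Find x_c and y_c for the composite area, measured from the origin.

Part | A | x̄ᵢ | ȳᵢ | A·x̄ᵢ | A·ȳᵢ
rectangular portion | 23925.00 | 82.50 | 72.50 | 1973812.50 | 1734562.50
triangular portion | 6162.50 | 193.33 | 48.33 | 1191416.67 | 297854.17
Σ | 30087.50 |  |  | 3165229.17 | 2032416.67
x_c = 3165229.17 / 30087.50 = 105.20 cm
y_c = 2032416.67 / 30087.50 = 67.55 cm

x_c = 105.20 cm, y_c = 67.55 cm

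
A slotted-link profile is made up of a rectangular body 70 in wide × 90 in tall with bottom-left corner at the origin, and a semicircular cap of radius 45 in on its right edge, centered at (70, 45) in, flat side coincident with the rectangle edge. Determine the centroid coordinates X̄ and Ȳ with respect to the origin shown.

X̄ = 53.15 in, Ȳ = 45.00 in

rectangular body: A = 70 × 90 = 6300.00, centroid at (35.00, 45.00).
semicircular end: A = ½π·45² = 3180.86, centroid at (89.10, 45.00).
ΣA = 9480.86 in², ΣAX̄ = 503910.38 in³, ΣAȲ = 426638.82 in³.
X̄ = 503910.38/9480.86 = 53.15 in; Ȳ = 426638.82/9480.86 = 45.00 in.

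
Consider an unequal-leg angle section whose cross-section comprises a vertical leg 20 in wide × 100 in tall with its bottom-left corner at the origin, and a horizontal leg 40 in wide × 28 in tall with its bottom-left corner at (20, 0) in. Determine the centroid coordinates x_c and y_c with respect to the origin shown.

Part | A | x̄ᵢ | ȳᵢ | A·x̄ᵢ | A·ȳᵢ
vertical leg | 2000.00 | 10.00 | 50.00 | 20000.00 | 100000.00
horizontal leg | 1120.00 | 40.00 | 14.00 | 44800.00 | 15680.00
Σ | 3120.00 |  |  | 64800.00 | 115680.00
x_c = 64800.00 / 3120.00 = 20.77 in
y_c = 115680.00 / 3120.00 = 37.08 in

x_c = 20.77 in, y_c = 37.08 in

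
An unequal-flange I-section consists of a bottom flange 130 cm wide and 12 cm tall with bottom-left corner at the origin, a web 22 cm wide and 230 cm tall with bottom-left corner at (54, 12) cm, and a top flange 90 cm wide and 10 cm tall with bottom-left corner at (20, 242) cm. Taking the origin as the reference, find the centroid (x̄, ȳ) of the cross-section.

Part | A | x̄ᵢ | ȳᵢ | A·x̄ᵢ | A·ȳᵢ
bottom flange | 1560.00 | 65.00 | 6.00 | 101400.00 | 9360.00
web | 5060.00 | 65.00 | 127.00 | 328900.00 | 642620.00
top flange | 900.00 | 65.00 | 247.00 | 58500.00 | 222300.00
Σ | 7520.00 |  |  | 488800.00 | 874280.00
x̄ = 488800.00 / 7520.00 = 65.00 cm
ȳ = 874280.00 / 7520.00 = 116.26 cm

x̄ = 65.00 cm, ȳ = 116.26 cm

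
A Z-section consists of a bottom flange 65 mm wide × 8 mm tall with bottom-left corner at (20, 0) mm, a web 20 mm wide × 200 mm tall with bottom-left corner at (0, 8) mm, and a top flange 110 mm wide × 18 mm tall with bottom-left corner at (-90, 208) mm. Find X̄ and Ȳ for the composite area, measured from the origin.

X̄ = -0.31 mm, Ȳ = 132.88 mm

bottom flange: A = 65 × 8 = 520.00, centroid at (52.50, 4.00).
web: A = 20 × 200 = 4000.00, centroid at (10.00, 108.00).
top flange: A = 110 × 18 = 1980.00, centroid at (-35.00, 217.00).
ΣA = 6500.00 mm², ΣAX̄ = -2000.00 mm³, ΣAȲ = 863740.00 mm³.
X̄ = -2000.00/6500.00 = -0.31 mm; Ȳ = 863740.00/6500.00 = 132.88 mm.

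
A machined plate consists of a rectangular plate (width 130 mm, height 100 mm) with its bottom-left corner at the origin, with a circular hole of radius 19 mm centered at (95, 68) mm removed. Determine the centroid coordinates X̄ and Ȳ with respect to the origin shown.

X̄ = 62.13 mm, Ȳ = 48.28 mm

plate: A = 130 × 100 = 13000.00, centroid at (65.00, 50.00).
hole: A = −π·19² = -1134.11, centroid at (95.00, 68.00).
ΣA = 11865.89 mm², ΣAX̄ = 737259.08 mm³, ΣAȲ = 572880.18 mm³.
X̄ = 737259.08/11865.89 = 62.13 mm; Ȳ = 572880.18/11865.89 = 48.28 mm.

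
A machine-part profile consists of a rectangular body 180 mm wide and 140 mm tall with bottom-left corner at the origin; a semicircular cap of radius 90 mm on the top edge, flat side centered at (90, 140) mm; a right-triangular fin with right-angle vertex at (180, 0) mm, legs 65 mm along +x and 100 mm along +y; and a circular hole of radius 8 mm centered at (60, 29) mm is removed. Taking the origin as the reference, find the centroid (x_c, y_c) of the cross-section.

x_c = 99.00 mm, y_c = 100.89 mm

Part | A | x̄ᵢ | ȳᵢ | A·x̄ᵢ | A·ȳᵢ
rectangular body | 25200.00 | 90.00 | 70.00 | 2268000.00 | 1764000.00
semicircular top | 12723.45 | 90.00 | 178.20 | 1145110.52 | 2267283.03
triangular fin | 3250.00 | 201.67 | 33.33 | 655416.67 | 108333.33
hole | -201.06 | 60.00 | 29.00 | -12063.72 | -5830.80
Σ | 40972.39 |  |  | 4056463.47 | 4133785.57
x_c = 4056463.47 / 40972.39 = 99.00 mm
y_c = 4133785.57 / 40972.39 = 100.89 mm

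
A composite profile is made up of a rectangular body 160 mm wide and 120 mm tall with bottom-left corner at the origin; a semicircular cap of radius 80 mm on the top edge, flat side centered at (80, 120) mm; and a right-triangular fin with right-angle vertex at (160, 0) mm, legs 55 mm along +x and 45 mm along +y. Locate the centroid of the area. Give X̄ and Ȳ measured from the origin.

X̄ = 83.99 mm, Ȳ = 89.15 mm

rectangular body: A = 160 × 120 = 19200.00, centroid at (80.00, 60.00).
semicircular top: A = ½π·80² = 10053.10, centroid at (80.00, 153.95).
triangular fin: A = ½·55·45 = 1237.50, centroid at (178.33, 15.00).
ΣA = 30490.60 mm², ΣAX̄ = 2560935.22 mm³, ΣAȲ = 2718267.41 mm³.
X̄ = 2560935.22/30490.60 = 83.99 mm; Ȳ = 2718267.41/30490.60 = 89.15 mm.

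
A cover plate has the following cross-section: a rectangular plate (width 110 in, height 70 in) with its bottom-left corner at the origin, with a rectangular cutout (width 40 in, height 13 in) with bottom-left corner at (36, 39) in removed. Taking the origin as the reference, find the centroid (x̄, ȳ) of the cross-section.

plate: A = 110 × 70 = 7700.00, centroid at (55.00, 35.00).
hole: A = −(40 × 13) = -520.00, centroid at (56.00, 45.50).
ΣA = 7180.00 in²
ΣAx̄ = (7700.00)(55.00) + (-520.00)(56.00) = 394380.00 in³
ΣAȳ = (7700.00)(35.00) + (-520.00)(45.50) = 245840.00 in³
x̄ = 394380.00 / 7180.00 = 54.93 in
ȳ = 245840.00 / 7180.00 = 34.24 in

x̄ = 54.93 in, ȳ = 34.24 in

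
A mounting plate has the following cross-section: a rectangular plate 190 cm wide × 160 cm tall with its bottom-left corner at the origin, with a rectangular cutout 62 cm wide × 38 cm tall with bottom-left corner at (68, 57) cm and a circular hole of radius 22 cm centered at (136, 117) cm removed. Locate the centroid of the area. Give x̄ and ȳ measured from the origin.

Part | A | x̄ᵢ | ȳᵢ | A·x̄ᵢ | A·ȳᵢ
plate | 30400.00 | 95.00 | 80.00 | 2888000.00 | 2432000.00
hole 1 | -2356.00 | 99.00 | 76.00 | -233244.00 | -179056.00
hole 2 | -1520.53 | 136.00 | 117.00 | -206792.19 | -177902.11
Σ | 26523.47 |  |  | 2447963.81 | 2075041.89
x̄ = 2447963.81 / 26523.47 = 92.29 cm
ȳ = 2075041.89 / 26523.47 = 78.23 cm

x̄ = 92.29 cm, ȳ = 78.23 cm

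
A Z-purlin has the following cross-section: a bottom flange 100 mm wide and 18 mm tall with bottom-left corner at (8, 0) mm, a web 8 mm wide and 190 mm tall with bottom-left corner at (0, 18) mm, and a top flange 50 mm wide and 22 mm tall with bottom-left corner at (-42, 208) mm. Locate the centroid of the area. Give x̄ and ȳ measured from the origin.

x̄ = 20.76 mm, ȳ = 97.03 mm

bottom flange: A = 100 × 18 = 1800.00, centroid at (58.00, 9.00).
web: A = 8 × 190 = 1520.00, centroid at (4.00, 113.00).
top flange: A = 50 × 22 = 1100.00, centroid at (-17.00, 219.00).
ΣA = 4420.00 mm²
ΣAx̄ = (1800.00)(58.00) + (1520.00)(4.00) + (1100.00)(-17.00) = 91780.00 mm³
ΣAȳ = (1800.00)(9.00) + (1520.00)(113.00) + (1100.00)(219.00) = 428860.00 mm³
x̄ = 91780.00 / 4420.00 = 20.76 mm
ȳ = 428860.00 / 4420.00 = 97.03 mm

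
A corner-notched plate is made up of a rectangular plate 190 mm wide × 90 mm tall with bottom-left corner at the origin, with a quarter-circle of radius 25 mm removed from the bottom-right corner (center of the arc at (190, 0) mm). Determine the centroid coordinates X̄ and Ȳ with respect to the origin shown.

plate: A = 190 × 90 = 17100.00, centroid at (95.00, 45.00).
removed quarter-circle: A = −¼π·25² = -490.87, centroid at (179.39, 10.61).
ΣA = 16609.13 mm²
ΣAX̄ = (17100.00)(95.00) + (-490.87)(179.39) = 1536442.30 mm³
ΣAȲ = (17100.00)(45.00) + (-490.87)(10.61) = 764291.67 mm³
X̄ = 1536442.30 / 16609.13 = 92.51 mm
Ȳ = 764291.67 / 16609.13 = 46.02 mm

X̄ = 92.51 mm, Ȳ = 46.02 mm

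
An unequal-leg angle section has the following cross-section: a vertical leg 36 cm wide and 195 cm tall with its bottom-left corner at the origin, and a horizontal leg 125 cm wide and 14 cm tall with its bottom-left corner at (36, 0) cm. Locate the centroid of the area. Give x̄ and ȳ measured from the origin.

x̄ = 34.06 cm, ȳ = 79.44 cm

vertical leg: A = 36 × 195 = 7020.00, centroid at (18.00, 97.50).
horizontal leg: A = 125 × 14 = 1750.00, centroid at (98.50, 7.00).
ΣA = 8770.00 cm², ΣAx̄ = 298735.00 cm³, ΣAȳ = 696700.00 cm³.
x̄ = 298735.00/8770.00 = 34.06 cm; ȳ = 696700.00/8770.00 = 79.44 cm.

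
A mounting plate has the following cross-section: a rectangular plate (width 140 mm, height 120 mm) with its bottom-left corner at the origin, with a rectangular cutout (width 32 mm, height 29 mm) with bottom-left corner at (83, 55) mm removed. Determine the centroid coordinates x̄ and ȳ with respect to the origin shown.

plate: A = 140 × 120 = 16800.00, centroid at (70.00, 60.00).
hole: A = −(32 × 29) = -928.00, centroid at (99.00, 69.50).
ΣA = 15872.00 mm², ΣAx̄ = 1084128.00 mm³, ΣAȳ = 943504.00 mm³.
x̄ = 1084128.00/15872.00 = 68.30 mm; ȳ = 943504.00/15872.00 = 59.44 mm.

x̄ = 68.30 mm, ȳ = 59.44 mm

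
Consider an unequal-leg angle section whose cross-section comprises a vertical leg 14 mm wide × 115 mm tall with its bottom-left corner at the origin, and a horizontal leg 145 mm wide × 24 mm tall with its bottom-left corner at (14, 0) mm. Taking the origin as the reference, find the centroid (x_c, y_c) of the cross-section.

x_c = 61.35 mm, y_c = 26.39 mm

Part | A | x̄ᵢ | ȳᵢ | A·x̄ᵢ | A·ȳᵢ
vertical leg | 1610.00 | 7.00 | 57.50 | 11270.00 | 92575.00
horizontal leg | 3480.00 | 86.50 | 12.00 | 301020.00 | 41760.00
Σ | 5090.00 |  |  | 312290.00 | 134335.00
x_c = 312290.00 / 5090.00 = 61.35 mm
y_c = 134335.00 / 5090.00 = 26.39 mm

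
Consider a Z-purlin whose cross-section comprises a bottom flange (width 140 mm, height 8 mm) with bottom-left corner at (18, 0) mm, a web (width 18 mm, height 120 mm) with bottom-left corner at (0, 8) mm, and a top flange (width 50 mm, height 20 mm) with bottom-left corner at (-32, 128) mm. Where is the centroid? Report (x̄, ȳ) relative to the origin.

Part | A | x̄ᵢ | ȳᵢ | A·x̄ᵢ | A·ȳᵢ
bottom flange | 1120.00 | 88.00 | 4.00 | 98560.00 | 4480.00
web | 2160.00 | 9.00 | 68.00 | 19440.00 | 146880.00
top flange | 1000.00 | -7.00 | 138.00 | -7000.00 | 138000.00
Σ | 4280.00 |  |  | 111000.00 | 289360.00
x̄ = 111000.00 / 4280.00 = 25.93 mm
ȳ = 289360.00 / 4280.00 = 67.61 mm

x̄ = 25.93 mm, ȳ = 67.61 mm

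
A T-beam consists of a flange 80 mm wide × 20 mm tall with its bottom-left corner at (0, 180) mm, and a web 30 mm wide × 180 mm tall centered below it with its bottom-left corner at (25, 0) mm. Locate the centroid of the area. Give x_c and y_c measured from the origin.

x_c = 40.00 mm, y_c = 112.86 mm

web: A = 30 × 180 = 5400.00, centroid at (40.00, 90.00).
flange: A = 80 × 20 = 1600.00, centroid at (40.00, 190.00).
ΣA = 7000.00 mm²
ΣAx_c = (5400.00)(40.00) + (1600.00)(40.00) = 280000.00 mm³
ΣAy_c = (5400.00)(90.00) + (1600.00)(190.00) = 790000.00 mm³
x_c = 280000.00 / 7000.00 = 40.00 mm
y_c = 790000.00 / 7000.00 = 112.86 mm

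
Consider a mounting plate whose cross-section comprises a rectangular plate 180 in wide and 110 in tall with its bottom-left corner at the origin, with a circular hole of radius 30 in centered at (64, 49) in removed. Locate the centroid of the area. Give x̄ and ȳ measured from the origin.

x̄ = 94.33 in, ȳ = 56.00 in

plate: A = 180 × 110 = 19800.00, centroid at (90.00, 55.00).
hole: A = −π·30² = -2827.43, centroid at (64.00, 49.00).
ΣA = 16972.57 in²
ΣAx̄ = (19800.00)(90.00) + (-2827.43)(64.00) = 1601044.26 in³
ΣAȳ = (19800.00)(55.00) + (-2827.43)(49.00) = 950455.76 in³
x̄ = 1601044.26 / 16972.57 = 94.33 in
ȳ = 950455.76 / 16972.57 = 56.00 in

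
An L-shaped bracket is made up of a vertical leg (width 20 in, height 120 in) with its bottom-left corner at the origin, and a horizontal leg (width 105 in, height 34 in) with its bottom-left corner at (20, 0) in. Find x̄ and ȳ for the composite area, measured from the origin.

vertical leg: A = 20 × 120 = 2400.00, centroid at (10.00, 60.00).
horizontal leg: A = 105 × 34 = 3570.00, centroid at (72.50, 17.00).
ΣA = 5970.00 in², ΣAx̄ = 282825.00 in³, ΣAȳ = 204690.00 in³.
x̄ = 282825.00/5970.00 = 47.37 in; ȳ = 204690.00/5970.00 = 34.29 in.

x̄ = 47.37 in, ȳ = 34.29 in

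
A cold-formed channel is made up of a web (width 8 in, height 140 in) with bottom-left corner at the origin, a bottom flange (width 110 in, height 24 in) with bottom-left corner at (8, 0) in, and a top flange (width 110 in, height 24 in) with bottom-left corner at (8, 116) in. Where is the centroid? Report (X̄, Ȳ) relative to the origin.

X̄ = 52.67 in, Ȳ = 70.00 in

Part | A | x̄ᵢ | ȳᵢ | A·x̄ᵢ | A·ȳᵢ
web | 1120.00 | 4.00 | 70.00 | 4480.00 | 78400.00
bottom flange | 2640.00 | 63.00 | 12.00 | 166320.00 | 31680.00
top flange | 2640.00 | 63.00 | 128.00 | 166320.00 | 337920.00
Σ | 6400.00 |  |  | 337120.00 | 448000.00
X̄ = 337120.00 / 6400.00 = 52.67 in
Ȳ = 448000.00 / 6400.00 = 70.00 in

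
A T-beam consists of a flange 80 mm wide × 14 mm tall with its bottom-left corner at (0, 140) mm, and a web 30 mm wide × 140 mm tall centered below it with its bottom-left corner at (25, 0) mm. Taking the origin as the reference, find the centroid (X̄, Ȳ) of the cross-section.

web: A = 30 × 140 = 4200.00, centroid at (40.00, 70.00).
flange: A = 80 × 14 = 1120.00, centroid at (40.00, 147.00).
ΣA = 5320.00 mm²
ΣAX̄ = (4200.00)(40.00) + (1120.00)(40.00) = 212800.00 mm³
ΣAȲ = (4200.00)(70.00) + (1120.00)(147.00) = 458640.00 mm³
X̄ = 212800.00 / 5320.00 = 40.00 mm
Ȳ = 458640.00 / 5320.00 = 86.21 mm

X̄ = 40.00 mm, Ȳ = 86.21 mm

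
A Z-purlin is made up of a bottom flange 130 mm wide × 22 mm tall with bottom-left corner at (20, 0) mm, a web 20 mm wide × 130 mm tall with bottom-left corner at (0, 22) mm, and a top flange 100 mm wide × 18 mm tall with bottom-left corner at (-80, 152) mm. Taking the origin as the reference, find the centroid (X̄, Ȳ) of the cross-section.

X̄ = 29.63 mm, Ȳ = 75.41 mm

bottom flange: A = 130 × 22 = 2860.00, centroid at (85.00, 11.00).
web: A = 20 × 130 = 2600.00, centroid at (10.00, 87.00).
top flange: A = 100 × 18 = 1800.00, centroid at (-30.00, 161.00).
ΣA = 7260.00 mm²
ΣAX̄ = (2860.00)(85.00) + (2600.00)(10.00) + (1800.00)(-30.00) = 215100.00 mm³
ΣAȲ = (2860.00)(11.00) + (2600.00)(87.00) + (1800.00)(161.00) = 547460.00 mm³
X̄ = 215100.00 / 7260.00 = 29.63 mm
Ȳ = 547460.00 / 7260.00 = 75.41 mm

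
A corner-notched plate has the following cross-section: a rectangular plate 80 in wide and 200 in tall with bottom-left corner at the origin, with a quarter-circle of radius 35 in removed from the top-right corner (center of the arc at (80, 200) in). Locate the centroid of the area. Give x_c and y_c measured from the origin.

x_c = 38.39 in, y_c = 94.55 in

plate: A = 80 × 200 = 16000.00, centroid at (40.00, 100.00).
removed quarter-circle: A = −¼π·35² = -962.11, centroid at (65.15, 185.15).
ΣA = 15037.89 in², ΣAx_c = 577322.65 in³, ΣAy_c = 1421869.12 in³.
x_c = 577322.65/15037.89 = 38.39 in; y_c = 1421869.12/15037.89 = 94.55 in.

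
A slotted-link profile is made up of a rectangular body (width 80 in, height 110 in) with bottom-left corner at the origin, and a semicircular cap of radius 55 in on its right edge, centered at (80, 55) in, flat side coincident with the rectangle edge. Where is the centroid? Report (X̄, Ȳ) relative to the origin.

X̄ = 62.21 in, Ȳ = 55.00 in

rectangular body: A = 80 × 110 = 8800.00, centroid at (40.00, 55.00).
semicircular end: A = ½π·55² = 4751.66, centroid at (103.34, 55.00).
ΣA = 13551.66 in², ΣAX̄ = 843049.38 in³, ΣAȲ = 745341.24 in³.
X̄ = 843049.38/13551.66 = 62.21 in; Ȳ = 745341.24/13551.66 = 55.00 in.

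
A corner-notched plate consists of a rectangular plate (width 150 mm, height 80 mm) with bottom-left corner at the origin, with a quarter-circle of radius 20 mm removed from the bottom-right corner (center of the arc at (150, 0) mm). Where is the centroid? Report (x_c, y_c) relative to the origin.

plate: A = 150 × 80 = 12000.00, centroid at (75.00, 40.00).
removed quarter-circle: A = −¼π·20² = -314.16, centroid at (141.51, 8.49).
ΣA = 11685.84 mm²
ΣAx_c = (12000.00)(75.00) + (-314.16)(141.51) = 855542.78 mm³
ΣAy_c = (12000.00)(40.00) + (-314.16)(8.49) = 477333.33 mm³
x_c = 855542.78 / 11685.84 = 73.21 mm
y_c = 477333.33 / 11685.84 = 40.85 mm

x_c = 73.21 mm, y_c = 40.85 mm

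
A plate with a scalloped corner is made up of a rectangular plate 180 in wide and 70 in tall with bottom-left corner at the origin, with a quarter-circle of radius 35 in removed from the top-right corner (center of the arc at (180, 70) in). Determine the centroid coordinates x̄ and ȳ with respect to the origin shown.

Part | A | x̄ᵢ | ȳᵢ | A·x̄ᵢ | A·ȳᵢ
plate | 12600.00 | 90.00 | 35.00 | 1134000.00 | 441000.00
removed quarter-circle | -962.11 | 165.15 | 55.15 | -158888.63 | -53056.23
Σ | 11637.89 |  |  | 975111.37 | 387943.77
x̄ = 975111.37 / 11637.89 = 83.79 in
ȳ = 387943.77 / 11637.89 = 33.33 in

x̄ = 83.79 in, ȳ = 33.33 in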